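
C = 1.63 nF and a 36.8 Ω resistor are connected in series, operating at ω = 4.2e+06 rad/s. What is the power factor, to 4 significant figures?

X_C = 1/(ωC) = 146.1 Ω
Z = 36.80 − j146.1 Ω
|Z| = √(36.80² + 146.1²) = 150.6 Ω
∠Z = arctan(-146.1/36.80) = -75.86°
cos φ = cos(-75.86°) = 0.2443

0.2443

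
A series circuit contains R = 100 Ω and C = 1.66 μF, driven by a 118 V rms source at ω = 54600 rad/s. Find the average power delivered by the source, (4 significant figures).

137.6 W

X_C = 1/(ωC) = 11.03 Ω
Z = 100.0 − j11.03 Ω
|Z| = √(100.0² + 11.03²) = 100.6 Ω
∠Z = arctan(-11.03/100.0) = -6.296°
I = V/|Z| = 1.173 A
P = VI cos φ = 118 × 1.173 × cos(-6.296°) = 137.6 W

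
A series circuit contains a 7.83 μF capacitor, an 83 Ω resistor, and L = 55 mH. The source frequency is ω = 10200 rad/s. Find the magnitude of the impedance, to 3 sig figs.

X_L = ωL = 561 Ω
X_C = 1/(ωC) = 12.5 Ω
Net reactance X = X_L − X_C = 548 Ω
Z = 83.0 + j548 Ω
|Z| = √(83.0² + 548²) = 555 Ω

555 Ω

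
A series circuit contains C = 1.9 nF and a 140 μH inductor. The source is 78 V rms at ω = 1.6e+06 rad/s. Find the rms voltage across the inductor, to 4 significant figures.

X_L = ωL = 224.0 Ω
X_C = 1/(ωC) = 328.9 Ω
Net reactance X = X_L − X_C = -104.9 Ω
Z = − j104.9 Ω
|Z| = √(0² + 104.9²) = 104.9 Ω
I = V/|Z| = 743.2 mA
V_L = I·|Z_L| = 0.7432 × 224.0 = 166.5 V

166.5 V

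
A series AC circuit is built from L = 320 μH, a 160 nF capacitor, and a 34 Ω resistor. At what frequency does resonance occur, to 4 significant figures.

22.24 kHz

ω₀ = 1/√(LC) = 1/√(0.00032 × 1.6e-07) = 139800 rad/s
f₀ = ω₀/(2π) = 22.24 kHz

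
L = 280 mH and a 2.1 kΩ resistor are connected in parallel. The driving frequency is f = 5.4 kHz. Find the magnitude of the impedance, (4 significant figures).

2051 Ω

ω = 2πf = 33930 rad/s
X_L = ωL = 9500 Ω
Parallel: admittances add. Y = 1/R + 1/(jωL)
Y = (0.0004762 − j0.0001053) S
|Y| = 0.0004877 S → |Z| = 1/|Y| = 2051 Ω, ∠Z = −∠Y = 12.46°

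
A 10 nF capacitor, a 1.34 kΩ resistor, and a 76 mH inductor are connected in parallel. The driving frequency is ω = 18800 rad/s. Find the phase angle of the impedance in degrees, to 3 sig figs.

X_L = ωL = 1430 Ω
X_C = 1/(ωC) = 5320 Ω
Parallel: admittances add. Y = 1/R + 1/(jωL) + jωC
Y = (0.000746 − j0.000512) S
|Y| = 0.000905 S → |Z| = 1/|Y| = 1110 Ω, ∠Z = −∠Y = 34.4°

34.4°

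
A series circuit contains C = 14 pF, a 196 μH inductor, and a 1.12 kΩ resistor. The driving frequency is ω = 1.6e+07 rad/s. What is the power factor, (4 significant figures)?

X_L = ωL = 3136 Ω
X_C = 1/(ωC) = 4464 Ω
Net reactance X = X_L − X_C = -1328 Ω
Z = 1120 − j1328 Ω
|Z| = √(1120² + 1328²) = 1737 Ω
∠Z = arctan(-1328/1120) = -49.86°
cos φ = cos(-49.86°) = 0.6446

0.6446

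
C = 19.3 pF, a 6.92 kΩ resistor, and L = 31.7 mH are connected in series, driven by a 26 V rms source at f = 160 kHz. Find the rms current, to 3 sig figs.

ω = 2πf = 1.005e+06 rad/s
X_L = ωL = 31900 Ω
X_C = 1/(ωC) = 51500 Ω
Net reactance X = X_L − X_C = -19700 Ω
Z = 6920 − j19700 Ω
|Z| = √(6920² + 19700²) = 20900 Ω
I = V/|Z| = 26/20900 = 1.25 mA

1.25 mA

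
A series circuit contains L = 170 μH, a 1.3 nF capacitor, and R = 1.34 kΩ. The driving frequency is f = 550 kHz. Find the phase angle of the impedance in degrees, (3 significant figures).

ω = 2πf = 3.456e+06 rad/s
X_L = ωL = 587 Ω
X_C = 1/(ωC) = 223 Ω
Net reactance X = X_L − X_C = 365 Ω
Z = 1340 + j365 Ω
|Z| = √(1340² + 365²) = 1390 Ω
∠Z = arctan(365/1340) = 15.2°

15.2°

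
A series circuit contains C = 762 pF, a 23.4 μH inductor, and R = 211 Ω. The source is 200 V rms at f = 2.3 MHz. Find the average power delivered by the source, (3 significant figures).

79.8 W

ω = 2πf = 1.445e+07 rad/s
X_L = ωL = 338 Ω
X_C = 1/(ωC) = 90.8 Ω
Net reactance X = X_L − X_C = 247 Ω
Z = 211 + j247 Ω
|Z| = √(211² + 247²) = 325 Ω
∠Z = arctan(247/211) = 49.5°
I = V/|Z| = 615 mA
P = VI cos φ = 200 × 0.615 × cos(49.5°) = 79.8 W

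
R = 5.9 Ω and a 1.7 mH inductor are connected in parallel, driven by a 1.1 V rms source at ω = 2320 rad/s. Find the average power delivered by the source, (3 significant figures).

205 mW

X_L = ωL = 3.94 Ω
Parallel: admittances add. Y = 1/R + 1/(jωL)
Y = (0.169 − j0.254) S
|Y| = 0.305 S → |Z| = 1/|Y| = 3.28 Ω, ∠Z = −∠Y = 56.2°
I = V/|Z| = 335 mA
P = VI cos φ = 1.1 × 0.335 × cos(56.2°) = 205 mW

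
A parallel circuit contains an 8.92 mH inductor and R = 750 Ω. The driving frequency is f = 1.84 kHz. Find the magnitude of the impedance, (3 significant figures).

102 Ω

ω = 2πf = 11560 rad/s
X_L = ωL = 103 Ω
Parallel: admittances add. Y = 1/R + 1/(jωL)
Y = (0.00133 − j0.00970) S
|Y| = 0.00979 S → |Z| = 1/|Y| = 102 Ω, ∠Z = −∠Y = 82.2°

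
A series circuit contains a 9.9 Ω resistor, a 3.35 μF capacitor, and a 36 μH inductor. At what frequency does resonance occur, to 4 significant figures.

14.49 kHz

ω₀ = 1/√(LC) = 1/√(3.6e-05 × 3.35e-06) = 91060 rad/s
f₀ = ω₀/(2π) = 14.49 kHz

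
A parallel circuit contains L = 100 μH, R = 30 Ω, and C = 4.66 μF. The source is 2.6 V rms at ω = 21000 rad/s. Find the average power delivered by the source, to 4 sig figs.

X_L = ωL = 2.100 Ω
X_C = 1/(ωC) = 10.22 Ω
Parallel: admittances add. Y = 1/R + 1/(jωL) + jωC
Y = (0.03333 − j0.3783) S
|Y| = 0.3798 S → |Z| = 1/|Y| = 2.633 Ω, ∠Z = −∠Y = 84.96°
I = V/|Z| = 987.5 mA
P = VI cos φ = 2.6 × 0.9875 × cos(84.96°) = 225.3 mW

225.3 mW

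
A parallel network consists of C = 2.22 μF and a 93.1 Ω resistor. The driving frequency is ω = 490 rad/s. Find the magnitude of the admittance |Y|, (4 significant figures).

X_C = 1/(ωC) = 919.3 Ω
Parallel: admittances add. Y = 1/R + jωC
Y = (0.01074 + j0.001088) S
|Y| = 0.01080 S → |Z| = 1/|Y| = 92.63 Ω, ∠Z = −∠Y = -5.783°

10.80 mS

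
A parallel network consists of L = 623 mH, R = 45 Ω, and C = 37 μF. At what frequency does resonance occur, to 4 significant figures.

ω₀ = 1/√(LC) = 1/√(0.623 × 3.7e-05) = 208.3 rad/s
f₀ = ω₀/(2π) = 33.15 Hz

33.15 Hz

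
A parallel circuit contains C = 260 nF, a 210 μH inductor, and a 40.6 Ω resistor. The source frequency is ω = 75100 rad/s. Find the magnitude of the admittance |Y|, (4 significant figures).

50.32 mS

X_L = ωL = 15.77 Ω
X_C = 1/(ωC) = 51.21 Ω
Parallel: admittances add. Y = 1/R + 1/(jωL) + jωC
Y = (0.02463 − j0.04388) S
|Y| = 0.05032 S → |Z| = 1/|Y| = 19.87 Ω, ∠Z = −∠Y = 60.69°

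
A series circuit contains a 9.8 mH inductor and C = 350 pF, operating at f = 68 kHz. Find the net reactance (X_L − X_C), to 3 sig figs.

-2500 Ω

ω = 2πf = 427300 rad/s
X_L = ωL = 4190 Ω
X_C = 1/(ωC) = 6690 Ω
X = 4190 − 6690 = -2500 Ω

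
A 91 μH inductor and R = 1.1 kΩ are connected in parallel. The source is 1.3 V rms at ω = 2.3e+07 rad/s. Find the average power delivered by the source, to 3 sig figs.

1.54 mW

X_L = ωL = 2090 Ω
Parallel: admittances add. Y = 1/R + 1/(jωL)
Y = (0.000909 − j0.000478) S
|Y| = 0.00103 S → |Z| = 1/|Y| = 974 Ω, ∠Z = −∠Y = 27.7°
I = V/|Z| = 1.34 mA
P = VI cos φ = 1.3 × 0.00134 × cos(27.7°) = 1.54 mW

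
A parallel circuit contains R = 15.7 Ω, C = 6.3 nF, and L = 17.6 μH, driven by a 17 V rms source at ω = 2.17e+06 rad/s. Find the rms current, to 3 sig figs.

X_L = ωL = 38.2 Ω
X_C = 1/(ωC) = 73.1 Ω
Parallel: admittances add. Y = 1/R + 1/(jωL) + jωC
Y = (0.0637 − j0.0125) S
|Y| = 0.0649 S → |Z| = 1/|Y| = 15.4 Ω, ∠Z = −∠Y = 11.1°
I = V/|Z| = 17/15.4 = 1.10 A

1.10 A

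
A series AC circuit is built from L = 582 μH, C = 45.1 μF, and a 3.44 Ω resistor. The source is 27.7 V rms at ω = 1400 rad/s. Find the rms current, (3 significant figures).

X_L = ωL = 0.815 Ω
X_C = 1/(ωC) = 15.8 Ω
Net reactance X = X_L − X_C = -15.0 Ω
Z = 3.44 − j15.0 Ω
|Z| = √(3.44² + 15.0²) = 15.4 Ω
I = V/|Z| = 27.7/15.4 = 1.80 A

1.80 A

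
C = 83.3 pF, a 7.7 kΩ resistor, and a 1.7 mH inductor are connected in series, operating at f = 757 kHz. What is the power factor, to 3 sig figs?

ω = 2πf = 4.756e+06 rad/s
X_L = ωL = 8090 Ω
X_C = 1/(ωC) = 2520 Ω
Net reactance X = X_L − X_C = 5560 Ω
Z = 7700 + j5560 Ω
|Z| = √(7700² + 5560²) = 9500 Ω
∠Z = arctan(5560/7700) = 35.8°
cos φ = cos(35.8°) = 0.811

0.811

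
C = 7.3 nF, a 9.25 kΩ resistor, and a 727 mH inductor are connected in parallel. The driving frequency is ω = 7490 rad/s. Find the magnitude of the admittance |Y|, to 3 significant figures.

168 μS

X_L = ωL = 5450 Ω
X_C = 1/(ωC) = 18300 Ω
Parallel: admittances add. Y = 1/R + 1/(jωL) + jωC
Y = (0.000108 − j0.000129) S
|Y| = 0.000168 S → |Z| = 1/|Y| = 5940 Ω, ∠Z = −∠Y = 50.0°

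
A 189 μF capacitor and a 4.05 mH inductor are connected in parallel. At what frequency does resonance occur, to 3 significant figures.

ω₀ = 1/√(LC) = 1/√(0.00405 × 0.000189) = 1143 rad/s
f₀ = ω₀/(2π) = 182 Hz

182 Hz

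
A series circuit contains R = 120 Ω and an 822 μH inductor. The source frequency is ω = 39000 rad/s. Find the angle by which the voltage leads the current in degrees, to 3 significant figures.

15.0°

X_L = ωL = 32.1 Ω
Z = 120 + j32.1 Ω
|Z| = √(120² + 32.1²) = 124 Ω
∠Z = arctan(32.1/120) = 15.0°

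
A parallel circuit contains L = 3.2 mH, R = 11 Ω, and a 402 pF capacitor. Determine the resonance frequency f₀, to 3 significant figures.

140 kHz

ω₀ = 1/√(LC) = 1/√(0.0032 × 4.02e-10) = 881700 rad/s
f₀ = ω₀/(2π) = 140 kHz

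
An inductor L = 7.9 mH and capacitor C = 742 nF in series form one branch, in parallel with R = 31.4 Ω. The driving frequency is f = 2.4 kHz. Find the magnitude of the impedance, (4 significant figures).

ω = 2πf = 15080 rad/s
X_L = ωL = 119.1 Ω
X_C = 1/(ωC) = 89.37 Ω
Branch 1: Z₁ = R = 31.40 Ω
Branch 2 (series LC): Z₂ = j(X_L − X_C) = j29.76 Ω
Parallel: Z = Z₁Z₂/(Z₁+Z₂), |Z| = 21.60 Ω, ∠Z = 46.54°

21.60 Ω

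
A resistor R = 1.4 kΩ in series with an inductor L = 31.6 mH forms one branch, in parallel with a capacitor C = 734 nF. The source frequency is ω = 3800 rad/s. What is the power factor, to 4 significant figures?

0.2515

X_L = ωL = 120.1 Ω
X_C = 1/(ωC) = 358.5 Ω
Branch 1 (R+jX_L): Z₁ = 1400 + j120.1 Ω, |Z₁| = 1405 Ω
Branch 2 (−jX_C): Z₂ = −j358.5 Ω
Parallel: Z = Z₁Z₂/(Z₁+Z₂), |Z| = 354.7 Ω, ∠Z = -75.43°
cos φ = cos(-75.43°) = 0.2515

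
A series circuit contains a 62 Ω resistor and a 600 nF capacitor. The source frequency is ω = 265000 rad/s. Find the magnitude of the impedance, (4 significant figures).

X_C = 1/(ωC) = 6.289 Ω
Z = 62.00 − j6.289 Ω
|Z| = √(62.00² + 6.289²) = 62.32 Ω

62.32 Ω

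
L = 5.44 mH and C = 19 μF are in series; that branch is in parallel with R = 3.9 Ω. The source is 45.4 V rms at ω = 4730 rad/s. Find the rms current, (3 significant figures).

12.0 A

X_L = ωL = 25.7 Ω
X_C = 1/(ωC) = 11.1 Ω
Branch 1: Z₁ = R = 3.90 Ω
Branch 2 (series LC): Z₂ = j(X_L − X_C) = j14.6 Ω
Parallel: Z = Z₁Z₂/(Z₁+Z₂), |Z| = 3.77 Ω, ∠Z = 15.0°
I = V/|Z| = 45.4/3.77 = 12.0 A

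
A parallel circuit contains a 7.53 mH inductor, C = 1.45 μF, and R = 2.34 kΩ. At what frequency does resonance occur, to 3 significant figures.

1.52 kHz

ω₀ = 1/√(LC) = 1/√(0.00753 × 1.45e-06) = 9570 rad/s
f₀ = ω₀/(2π) = 1.52 kHz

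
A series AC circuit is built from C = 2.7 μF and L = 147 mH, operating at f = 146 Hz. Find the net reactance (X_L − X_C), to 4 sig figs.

-268.9 Ω

ω = 2πf = 917.3 rad/s
X_L = ωL = 134.8 Ω
X_C = 1/(ωC) = 403.7 Ω
X = 134.8 − 403.7 = -268.9 Ω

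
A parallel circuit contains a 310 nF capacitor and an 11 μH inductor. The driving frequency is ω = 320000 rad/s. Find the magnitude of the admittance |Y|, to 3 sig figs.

X_L = ωL = 3.52 Ω
X_C = 1/(ωC) = 10.1 Ω
Parallel: admittances add. Y = 1/(jωL) + jωC
Y = (0 − j0.185) S
|Y| = 0.185 S → |Z| = 1/|Y| = 5.41 Ω, ∠Z = −∠Y = 90.0°

185 mS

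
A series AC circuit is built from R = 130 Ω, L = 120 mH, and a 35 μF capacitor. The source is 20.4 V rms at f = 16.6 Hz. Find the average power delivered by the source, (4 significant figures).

ω = 2πf = 104.3 rad/s
X_L = ωL = 12.52 Ω
X_C = 1/(ωC) = 273.9 Ω
Net reactance X = X_L − X_C = -261.4 Ω
Z = 130.0 − j261.4 Ω
|Z| = √(130.0² + 261.4²) = 292.0 Ω
∠Z = arctan(-261.4/130.0) = -63.56°
I = V/|Z| = 69.87 mA
P = VI cos φ = 20.4 × 0.06987 × cos(-63.56°) = 634.7 mW

634.7 mW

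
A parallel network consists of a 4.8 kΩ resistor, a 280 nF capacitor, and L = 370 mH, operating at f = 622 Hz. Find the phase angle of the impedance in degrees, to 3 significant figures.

-62.6°

ω = 2πf = 3908 rad/s
X_L = ωL = 1450 Ω
X_C = 1/(ωC) = 914 Ω
Parallel: admittances add. Y = 1/R + 1/(jωL) + jωC
Y = (0.000208 + j0.000403) S
|Y| = 0.000453 S → |Z| = 1/|Y| = 2210 Ω, ∠Z = −∠Y = -62.6°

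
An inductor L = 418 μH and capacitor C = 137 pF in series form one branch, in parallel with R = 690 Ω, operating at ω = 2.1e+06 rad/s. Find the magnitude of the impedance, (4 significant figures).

X_L = ωL = 877.8 Ω
X_C = 1/(ωC) = 3476 Ω
Branch 1: Z₁ = R = 690.0 Ω
Branch 2 (series LC): Z₂ = j(X_L − X_C) = −j2598 Ω
Parallel: Z = Z₁Z₂/(Z₁+Z₂), |Z| = 666.9 Ω, ∠Z = -14.87°

666.9 Ω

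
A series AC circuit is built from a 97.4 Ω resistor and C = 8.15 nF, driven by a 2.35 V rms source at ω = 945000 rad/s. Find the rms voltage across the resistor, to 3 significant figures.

X_C = 1/(ωC) = 130 Ω
Z = 97.4 − j130 Ω
|Z| = √(97.4² + 130²) = 162 Ω
I = V/|Z| = 14.5 mA
V_R = I·|Z_R| = 0.0145 × 97.4 = 1.41 V

1.41 V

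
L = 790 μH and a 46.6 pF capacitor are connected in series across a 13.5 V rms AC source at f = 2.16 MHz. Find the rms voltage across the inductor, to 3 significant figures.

15.8 V

ω = 2πf = 1.357e+07 rad/s
X_L = ωL = 10700 Ω
X_C = 1/(ωC) = 1580 Ω
Net reactance X = X_L − X_C = 9140 Ω
Z = j9140 Ω
|Z| = √(0² + 9140²) = 9140 Ω
I = V/|Z| = 1.48 mA
V_L = I·|Z_L| = 0.00148 × 10700 = 15.8 V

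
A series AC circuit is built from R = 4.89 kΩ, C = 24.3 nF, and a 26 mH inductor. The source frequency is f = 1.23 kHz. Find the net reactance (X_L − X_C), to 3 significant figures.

ω = 2πf = 7728 rad/s
X_L = ωL = 201 Ω
X_C = 1/(ωC) = 5320 Ω
X = 201 − 5320 = -5120 Ω

-5120 Ω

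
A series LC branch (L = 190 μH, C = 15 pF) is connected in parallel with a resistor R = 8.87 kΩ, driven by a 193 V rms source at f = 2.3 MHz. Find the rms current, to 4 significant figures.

ω = 2πf = 1.445e+07 rad/s
X_L = ωL = 2746 Ω
X_C = 1/(ωC) = 4613 Ω
Branch 1: Z₁ = R = 8870 Ω
Branch 2 (series LC): Z₂ = j(X_L − X_C) = −j1867 Ω
Parallel: Z = Z₁Z₂/(Z₁+Z₂), |Z| = 1827 Ω, ∠Z = -78.11°
I = V/|Z| = 193/1827 = 105.6 mA

105.6 mA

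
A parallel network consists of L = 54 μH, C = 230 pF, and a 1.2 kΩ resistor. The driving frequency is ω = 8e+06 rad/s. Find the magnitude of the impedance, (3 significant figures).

1040 Ω

X_L = ωL = 432 Ω
X_C = 1/(ωC) = 543 Ω
Parallel: admittances add. Y = 1/R + 1/(jωL) + jωC
Y = (0.000833 − j0.000475) S
|Y| = 0.000959 S → |Z| = 1/|Y| = 1040 Ω, ∠Z = −∠Y = 29.7°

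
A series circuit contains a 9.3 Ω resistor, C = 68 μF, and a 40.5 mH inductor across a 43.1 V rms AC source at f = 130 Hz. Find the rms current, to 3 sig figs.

2.43 A

ω = 2πf = 816.8 rad/s
X_L = ωL = 33.1 Ω
X_C = 1/(ωC) = 18.0 Ω
Net reactance X = X_L − X_C = 15.1 Ω
Z = 9.30 + j15.1 Ω
|Z| = √(9.30² + 15.1²) = 17.7 Ω
I = V/|Z| = 43.1/17.7 = 2.43 A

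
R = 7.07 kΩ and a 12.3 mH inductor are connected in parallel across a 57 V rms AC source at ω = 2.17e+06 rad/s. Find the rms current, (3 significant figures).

8.34 mA

X_L = ωL = 26700 Ω
Parallel: admittances add. Y = 1/R + 1/(jωL)
Y = (0.000141 − j3.75e-05) S
|Y| = 0.000146 S → |Z| = 1/|Y| = 6830 Ω, ∠Z = −∠Y = 14.8°
I = V/|Z| = 57/6830 = 8.34 mA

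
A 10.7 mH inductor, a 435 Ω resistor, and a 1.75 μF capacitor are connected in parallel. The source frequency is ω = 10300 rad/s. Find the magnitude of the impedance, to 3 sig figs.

X_L = ωL = 110 Ω
X_C = 1/(ωC) = 55.5 Ω
Parallel: admittances add. Y = 1/R + 1/(jωL) + jωC
Y = (0.00230 + j0.00895) S
|Y| = 0.00924 S → |Z| = 1/|Y| = 108 Ω, ∠Z = −∠Y = -75.6°

108 Ω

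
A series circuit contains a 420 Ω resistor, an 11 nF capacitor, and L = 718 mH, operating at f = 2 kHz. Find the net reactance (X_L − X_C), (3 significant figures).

ω = 2πf = 12570 rad/s
X_L = ωL = 9020 Ω
X_C = 1/(ωC) = 7230 Ω
X = 9020 − 7230 = 1790 Ω

1790 Ω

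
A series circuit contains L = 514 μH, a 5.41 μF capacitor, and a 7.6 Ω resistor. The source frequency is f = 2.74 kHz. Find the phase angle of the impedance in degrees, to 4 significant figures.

ω = 2πf = 17220 rad/s
X_L = ωL = 8.849 Ω
X_C = 1/(ωC) = 10.74 Ω
Net reactance X = X_L − X_C = -1.888 Ω
Z = 7.600 − j1.888 Ω
|Z| = √(7.600² + 1.888²) = 7.831 Ω
∠Z = arctan(-1.888/7.600) = -13.95°

-13.95°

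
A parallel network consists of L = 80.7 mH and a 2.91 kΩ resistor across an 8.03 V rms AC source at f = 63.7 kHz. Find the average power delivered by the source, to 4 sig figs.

22.16 mW

ω = 2πf = 400200 rad/s
X_L = ωL = 32300 Ω
Parallel: admittances add. Y = 1/R + 1/(jωL)
Y = (0.0003436 − j3.096e-05) S
|Y| = 0.0003450 S → |Z| = 1/|Y| = 2898 Ω, ∠Z = −∠Y = 5.148°
I = V/|Z| = 2.771 mA
P = VI cos φ = 8.03 × 0.002771 × cos(5.148°) = 22.16 mW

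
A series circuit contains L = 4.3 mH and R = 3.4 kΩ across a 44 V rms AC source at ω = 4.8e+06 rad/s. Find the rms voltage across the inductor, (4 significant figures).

43.41 V

X_L = ωL = 20640 Ω
Z = 3400 + j20640 Ω
|Z| = √(3400² + 20640²) = 20920 Ω
I = V/|Z| = 2.103 mA
V_L = I·|Z_L| = 0.002103 × 20640 = 43.41 V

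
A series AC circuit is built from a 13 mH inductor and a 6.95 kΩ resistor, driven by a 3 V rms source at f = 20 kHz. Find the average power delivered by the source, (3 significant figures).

ω = 2πf = 125700 rad/s
X_L = ωL = 1630 Ω
Z = 6950 + j1630 Ω
|Z| = √(6950² + 1630²) = 7140 Ω
∠Z = arctan(1630/6950) = 13.2°
I = V/|Z| = 420 μA
P = VI cos φ = 3 × 0.000420 × cos(13.2°) = 1.23 mW

1.23 mW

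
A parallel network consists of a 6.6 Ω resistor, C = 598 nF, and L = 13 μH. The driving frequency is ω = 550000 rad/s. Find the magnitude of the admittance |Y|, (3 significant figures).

X_L = ωL = 7.15 Ω
X_C = 1/(ωC) = 3.04 Ω
Parallel: admittances add. Y = 1/R + 1/(jωL) + jωC
Y = (0.152 + j0.189) S
|Y| = 0.242 S → |Z| = 1/|Y| = 4.13 Ω, ∠Z = −∠Y = -51.3°

242 mS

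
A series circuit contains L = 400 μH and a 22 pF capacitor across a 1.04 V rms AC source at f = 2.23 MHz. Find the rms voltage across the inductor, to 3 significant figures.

2.47 V

ω = 2πf = 1.401e+07 rad/s
X_L = ωL = 5600 Ω
X_C = 1/(ωC) = 3240 Ω
Net reactance X = X_L − X_C = 2360 Ω
Z = j2360 Ω
|Z| = √(0² + 2360²) = 2360 Ω
I = V/|Z| = 441 μA
V_L = I·|Z_L| = 0.000441 × 5600 = 2.47 V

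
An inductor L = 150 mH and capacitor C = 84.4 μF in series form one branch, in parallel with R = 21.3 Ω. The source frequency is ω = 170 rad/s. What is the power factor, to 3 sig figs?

0.901

X_L = ωL = 25.5 Ω
X_C = 1/(ωC) = 69.7 Ω
Branch 1: Z₁ = R = 21.3 Ω
Branch 2 (series LC): Z₂ = j(X_L − X_C) = −j44.2 Ω
Parallel: Z = Z₁Z₂/(Z₁+Z₂), |Z| = 19.2 Ω, ∠Z = -25.7°
cos φ = cos(-25.7°) = 0.901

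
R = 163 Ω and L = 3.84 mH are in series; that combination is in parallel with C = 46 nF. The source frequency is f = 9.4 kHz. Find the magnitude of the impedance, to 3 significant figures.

477 Ω

ω = 2πf = 59060 rad/s
X_L = ωL = 227 Ω
X_C = 1/(ωC) = 368 Ω
Branch 1 (R+jX_L): Z₁ = 163 + j227 Ω, |Z₁| = 279 Ω
Branch 2 (−jX_C): Z₂ = −j368 Ω
Parallel: Z = Z₁Z₂/(Z₁+Z₂), |Z| = 477 Ω, ∠Z = 5.21°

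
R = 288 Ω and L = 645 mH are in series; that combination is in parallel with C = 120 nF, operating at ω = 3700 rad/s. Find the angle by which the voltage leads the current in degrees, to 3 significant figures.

-31.9°

X_L = ωL = 2390 Ω
X_C = 1/(ωC) = 2250 Ω
Branch 1 (R+jX_L): Z₁ = 288 + j2390 Ω, |Z₁| = 2400 Ω
Branch 2 (−jX_C): Z₂ = −j2250 Ω
Parallel: Z = Z₁Z₂/(Z₁+Z₂), |Z| = 17000 Ω, ∠Z = -31.9°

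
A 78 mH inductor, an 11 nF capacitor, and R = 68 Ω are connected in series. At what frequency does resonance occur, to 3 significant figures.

ω₀ = 1/√(LC) = 1/√(0.078 × 1.1e-08) = 34140 rad/s
f₀ = ω₀/(2π) = 5.43 kHz

5.43 kHz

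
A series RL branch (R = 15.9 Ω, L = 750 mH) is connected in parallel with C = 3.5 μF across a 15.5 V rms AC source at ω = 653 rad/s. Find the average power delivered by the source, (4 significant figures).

X_L = ωL = 489.8 Ω
X_C = 1/(ωC) = 437.5 Ω
Branch 1 (R+jX_L): Z₁ = 15.90 + j489.8 Ω, |Z₁| = 490.0 Ω
Branch 2 (−jX_C): Z₂ = −j437.5 Ω
Parallel: Z = Z₁Z₂/(Z₁+Z₂), |Z| = 3928 Ω, ∠Z = -74.92°
I = V/|Z| = 3.946 mA
P = VI cos φ = 15.5 × 0.003946 × cos(-74.92°) = 15.91 mW

15.91 mW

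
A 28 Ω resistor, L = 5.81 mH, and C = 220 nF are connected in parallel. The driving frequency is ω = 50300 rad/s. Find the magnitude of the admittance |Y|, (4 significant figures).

X_L = ωL = 292.2 Ω
X_C = 1/(ωC) = 90.37 Ω
Parallel: admittances add. Y = 1/R + 1/(jωL) + jωC
Y = (0.03571 + j0.007644) S
|Y| = 0.03652 S → |Z| = 1/|Y| = 27.38 Ω, ∠Z = −∠Y = -12.08°

36.52 mS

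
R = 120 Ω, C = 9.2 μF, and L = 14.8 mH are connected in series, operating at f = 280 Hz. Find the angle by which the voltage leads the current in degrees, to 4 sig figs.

-16.59°

ω = 2πf = 1759 rad/s
X_L = ωL = 26.04 Ω
X_C = 1/(ωC) = 61.78 Ω
Net reactance X = X_L − X_C = -35.75 Ω
Z = 120.0 − j35.75 Ω
|Z| = √(120.0² + 35.75²) = 125.2 Ω
∠Z = arctan(-35.75/120.0) = -16.59°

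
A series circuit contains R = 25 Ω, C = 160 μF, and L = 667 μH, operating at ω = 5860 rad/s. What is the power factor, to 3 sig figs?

X_L = ωL = 3.91 Ω
X_C = 1/(ωC) = 1.07 Ω
Net reactance X = X_L − X_C = 2.84 Ω
Z = 25.0 + j2.84 Ω
|Z| = √(25.0² + 2.84²) = 25.2 Ω
∠Z = arctan(2.84/25.0) = 6.49°
cos φ = cos(6.49°) = 0.994

0.994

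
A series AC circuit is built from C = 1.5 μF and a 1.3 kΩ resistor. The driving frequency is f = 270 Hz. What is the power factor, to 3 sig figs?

ω = 2πf = 1696 rad/s
X_C = 1/(ωC) = 393 Ω
Z = 1300 − j393 Ω
|Z| = √(1300² + 393²) = 1360 Ω
∠Z = arctan(-393/1300) = -16.8°
cos φ = cos(-16.8°) = 0.957

0.957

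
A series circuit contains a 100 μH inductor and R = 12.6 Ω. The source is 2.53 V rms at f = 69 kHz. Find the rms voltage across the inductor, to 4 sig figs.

2.429 V

ω = 2πf = 433500 rad/s
X_L = ωL = 43.35 Ω
Z = 12.60 + j43.35 Ω
|Z| = √(12.60² + 43.35²) = 45.15 Ω
I = V/|Z| = 56.04 mA
V_L = I·|Z_L| = 0.05604 × 43.35 = 2.429 V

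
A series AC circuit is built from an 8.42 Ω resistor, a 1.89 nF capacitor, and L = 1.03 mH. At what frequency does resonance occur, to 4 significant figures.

ω₀ = 1/√(LC) = 1/√(0.00103 × 1.89e-09) = 716700 rad/s
f₀ = ω₀/(2π) = 114.1 kHz

114.1 kHz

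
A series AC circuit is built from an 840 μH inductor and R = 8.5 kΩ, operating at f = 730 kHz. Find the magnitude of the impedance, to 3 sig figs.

9330 Ω

ω = 2πf = 4.587e+06 rad/s
X_L = ωL = 3850 Ω
Z = 8500 + j3850 Ω
|Z| = √(8500² + 3850²) = 9330 Ω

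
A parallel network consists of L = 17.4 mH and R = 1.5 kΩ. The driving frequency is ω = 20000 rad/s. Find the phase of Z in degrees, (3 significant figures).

X_L = ωL = 348 Ω
Parallel: admittances add. Y = 1/R + 1/(jωL)
Y = (0.000667 − j0.00287) S
|Y| = 0.00295 S → |Z| = 1/|Y| = 339 Ω, ∠Z = −∠Y = 76.9°

76.9°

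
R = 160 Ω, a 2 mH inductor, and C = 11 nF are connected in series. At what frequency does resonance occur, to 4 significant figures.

ω₀ = 1/√(LC) = 1/√(0.002 × 1.1e-08) = 213200 rad/s
f₀ = ω₀/(2π) = 33.93 kHz

33.93 kHz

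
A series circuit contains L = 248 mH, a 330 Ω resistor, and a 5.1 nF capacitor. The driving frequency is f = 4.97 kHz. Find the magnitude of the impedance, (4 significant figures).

1502 Ω

ω = 2πf = 31230 rad/s
X_L = ωL = 7744 Ω
X_C = 1/(ωC) = 6279 Ω
Net reactance X = X_L − X_C = 1465 Ω
Z = 330.0 + j1465 Ω
|Z| = √(330.0² + 1465²) = 1502 Ω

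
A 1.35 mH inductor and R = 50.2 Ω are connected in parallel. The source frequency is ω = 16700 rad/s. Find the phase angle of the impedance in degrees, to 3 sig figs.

X_L = ωL = 22.5 Ω
Parallel: admittances add. Y = 1/R + 1/(jωL)
Y = (0.0199 − j0.0444) S
|Y| = 0.0486 S → |Z| = 1/|Y| = 20.6 Ω, ∠Z = −∠Y = 65.8°

65.8°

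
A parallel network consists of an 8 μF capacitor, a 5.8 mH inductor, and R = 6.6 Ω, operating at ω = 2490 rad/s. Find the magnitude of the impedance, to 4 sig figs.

X_L = ωL = 14.44 Ω
X_C = 1/(ωC) = 50.20 Ω
Parallel: admittances add. Y = 1/R + 1/(jωL) + jωC
Y = (0.1515 − j0.04932) S
|Y| = 0.1593 S → |Z| = 1/|Y| = 6.276 Ω, ∠Z = −∠Y = 18.03°

6.276 Ω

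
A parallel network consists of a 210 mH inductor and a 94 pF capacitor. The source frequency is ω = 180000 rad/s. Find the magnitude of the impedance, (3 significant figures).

105000 Ω

X_L = ωL = 37800 Ω
X_C = 1/(ωC) = 59100 Ω
Parallel: admittances add. Y = 1/(jωL) + jωC
Y = (0 − j9.54e-06) S
|Y| = 9.54e-06 S → |Z| = 1/|Y| = 105000 Ω, ∠Z = −∠Y = 90.0°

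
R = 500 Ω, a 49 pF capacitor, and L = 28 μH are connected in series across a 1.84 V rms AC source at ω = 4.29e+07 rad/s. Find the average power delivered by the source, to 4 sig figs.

2.181 mW

X_L = ωL = 1201 Ω
X_C = 1/(ωC) = 475.7 Ω
Net reactance X = X_L − X_C = 725.5 Ω
Z = 500.0 + j725.5 Ω
|Z| = √(500.0² + 725.5²) = 881.1 Ω
∠Z = arctan(725.5/500.0) = 55.43°
I = V/|Z| = 2.088 mA
P = VI cos φ = 1.84 × 0.002088 × cos(55.43°) = 2.181 mW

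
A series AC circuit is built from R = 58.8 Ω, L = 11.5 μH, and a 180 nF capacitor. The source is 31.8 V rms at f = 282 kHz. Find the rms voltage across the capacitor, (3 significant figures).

1.63 V

ω = 2πf = 1.772e+06 rad/s
X_L = ωL = 20.4 Ω
X_C = 1/(ωC) = 3.14 Ω
Net reactance X = X_L − X_C = 17.2 Ω
Z = 58.8 + j17.2 Ω
|Z| = √(58.8² + 17.2²) = 61.3 Ω
I = V/|Z| = 519 mA
V_C = I·|Z_C| = 0.519 × 3.14 = 1.63 V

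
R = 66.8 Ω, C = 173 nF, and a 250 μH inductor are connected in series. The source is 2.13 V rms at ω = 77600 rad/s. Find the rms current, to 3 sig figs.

X_L = ωL = 19.4 Ω
X_C = 1/(ωC) = 74.5 Ω
Net reactance X = X_L − X_C = -55.1 Ω
Z = 66.8 − j55.1 Ω
|Z| = √(66.8² + 55.1²) = 86.6 Ω
I = V/|Z| = 2.13/86.6 = 24.6 mA

24.6 mA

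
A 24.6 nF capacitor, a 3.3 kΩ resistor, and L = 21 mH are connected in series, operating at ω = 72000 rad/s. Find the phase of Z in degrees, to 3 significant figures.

X_L = ωL = 1510 Ω
X_C = 1/(ωC) = 565 Ω
Net reactance X = X_L − X_C = 947 Ω
Z = 3300 + j947 Ω
|Z| = √(3300² + 947²) = 3430 Ω
∠Z = arctan(947/3300) = 16.0°

16.0°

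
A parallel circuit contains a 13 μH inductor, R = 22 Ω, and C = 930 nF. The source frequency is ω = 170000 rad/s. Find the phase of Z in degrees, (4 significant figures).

81.22°

X_L = ωL = 2.210 Ω
X_C = 1/(ωC) = 6.325 Ω
Parallel: admittances add. Y = 1/R + 1/(jωL) + jωC
Y = (0.04545 − j0.2944) S
|Y| = 0.2979 S → |Z| = 1/|Y| = 3.357 Ω, ∠Z = −∠Y = 81.22°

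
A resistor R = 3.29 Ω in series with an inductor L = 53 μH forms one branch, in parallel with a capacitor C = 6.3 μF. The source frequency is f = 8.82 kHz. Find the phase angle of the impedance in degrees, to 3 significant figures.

ω = 2πf = 55420 rad/s
X_L = ωL = 2.94 Ω
X_C = 1/(ωC) = 2.86 Ω
Branch 1 (R+jX_L): Z₁ = 3.29 + j2.94 Ω, |Z₁| = 4.41 Ω
Branch 2 (−jX_C): Z₂ = −j2.86 Ω
Parallel: Z = Z₁Z₂/(Z₁+Z₂), |Z| = 3.84 Ω, ∠Z = -49.5°

-49.5°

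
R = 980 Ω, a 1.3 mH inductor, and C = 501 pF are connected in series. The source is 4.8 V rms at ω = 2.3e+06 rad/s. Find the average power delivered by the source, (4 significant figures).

X_L = ωL = 2990 Ω
X_C = 1/(ωC) = 867.8 Ω
Net reactance X = X_L − X_C = 2122 Ω
Z = 980.0 + j2122 Ω
|Z| = √(980.0² + 2122²) = 2338 Ω
∠Z = arctan(2122/980.0) = 65.21°
I = V/|Z| = 2.053 mA
P = VI cos φ = 4.8 × 0.002053 × cos(65.21°) = 4.132 mW

4.132 mW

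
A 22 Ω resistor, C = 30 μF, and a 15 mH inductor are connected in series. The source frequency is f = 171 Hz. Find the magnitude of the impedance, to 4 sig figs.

26.58 Ω

ω = 2πf = 1074 rad/s
X_L = ωL = 16.12 Ω
X_C = 1/(ωC) = 31.02 Ω
Net reactance X = X_L − X_C = -14.91 Ω
Z = 22.00 − j14.91 Ω
|Z| = √(22.00² + 14.91²) = 26.58 Ω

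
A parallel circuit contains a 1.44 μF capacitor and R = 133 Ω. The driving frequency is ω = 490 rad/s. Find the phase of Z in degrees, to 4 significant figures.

-5.361°

X_C = 1/(ωC) = 1417 Ω
Parallel: admittances add. Y = 1/R + jωC
Y = (0.007519 + j0.0007056) S
|Y| = 0.007552 S → |Z| = 1/|Y| = 132.4 Ω, ∠Z = −∠Y = -5.361°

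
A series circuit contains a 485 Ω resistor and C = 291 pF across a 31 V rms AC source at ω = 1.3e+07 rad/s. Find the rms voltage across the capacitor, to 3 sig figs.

X_C = 1/(ωC) = 264 Ω
Z = 485 − j264 Ω
|Z| = √(485² + 264²) = 552 Ω
I = V/|Z| = 56.1 mA
V_C = I·|Z_C| = 0.0561 × 264 = 14.8 V

14.8 V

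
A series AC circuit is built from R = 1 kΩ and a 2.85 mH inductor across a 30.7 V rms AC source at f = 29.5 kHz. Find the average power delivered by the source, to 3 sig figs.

737 mW

ω = 2πf = 185400 rad/s
X_L = ωL = 528 Ω
Z = 1000 + j528 Ω
|Z| = √(1000² + 528²) = 1130 Ω
∠Z = arctan(528/1000) = 27.8°
I = V/|Z| = 27.1 mA
P = VI cos φ = 30.7 × 0.0271 × cos(27.8°) = 737 mW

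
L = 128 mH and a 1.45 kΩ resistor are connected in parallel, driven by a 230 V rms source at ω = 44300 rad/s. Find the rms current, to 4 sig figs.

163.7 mA

X_L = ωL = 5670 Ω
Parallel: admittances add. Y = 1/R + 1/(jωL)
Y = (0.0006897 − j0.0001764) S
|Y| = 0.0007118 S → |Z| = 1/|Y| = 1405 Ω, ∠Z = −∠Y = 14.34°
I = V/|Z| = 230/1405 = 163.7 mA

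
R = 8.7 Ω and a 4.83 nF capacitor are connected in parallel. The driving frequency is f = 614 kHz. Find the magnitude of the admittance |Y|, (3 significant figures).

ω = 2πf = 3.858e+06 rad/s
X_C = 1/(ωC) = 53.7 Ω
Parallel: admittances add. Y = 1/R + jωC
Y = (0.115 + j0.0186) S
|Y| = 0.116 S → |Z| = 1/|Y| = 8.59 Ω, ∠Z = −∠Y = -9.21°

116 mS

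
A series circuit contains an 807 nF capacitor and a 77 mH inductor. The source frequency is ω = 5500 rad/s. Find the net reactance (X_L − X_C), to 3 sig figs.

X_L = ωL = 424 Ω
X_C = 1/(ωC) = 225 Ω
X = 424 − 225 = 198 Ω

198 Ω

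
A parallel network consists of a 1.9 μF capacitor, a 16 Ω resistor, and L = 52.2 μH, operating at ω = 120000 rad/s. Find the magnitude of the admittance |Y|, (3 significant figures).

X_L = ωL = 6.26 Ω
X_C = 1/(ωC) = 4.39 Ω
Parallel: admittances add. Y = 1/R + 1/(jωL) + jωC
Y = (0.0625 + j0.0684) S
|Y| = 0.0926 S → |Z| = 1/|Y| = 10.8 Ω, ∠Z = −∠Y = -47.6°

92.6 mS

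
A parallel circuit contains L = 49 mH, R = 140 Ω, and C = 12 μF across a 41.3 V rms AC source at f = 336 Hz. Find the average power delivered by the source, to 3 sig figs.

ω = 2πf = 2111 rad/s
X_L = ωL = 103 Ω
X_C = 1/(ωC) = 39.5 Ω
Parallel: admittances add. Y = 1/R + 1/(jωL) + jωC
Y = (0.00714 + j0.0157) S
|Y| = 0.0172 S → |Z| = 1/|Y| = 58.1 Ω, ∠Z = −∠Y = -65.5°
I = V/|Z| = 711 mA
P = VI cos φ = 41.3 × 0.711 × cos(-65.5°) = 12.2 W

12.2 W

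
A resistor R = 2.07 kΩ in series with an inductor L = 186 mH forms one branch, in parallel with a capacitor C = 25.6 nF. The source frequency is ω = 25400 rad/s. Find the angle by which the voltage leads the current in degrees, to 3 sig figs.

-80.7°

X_L = ωL = 4720 Ω
X_C = 1/(ωC) = 1540 Ω
Branch 1 (R+jX_L): Z₁ = 2070 + j4720 Ω, |Z₁| = 5160 Ω
Branch 2 (−jX_C): Z₂ = −j1540 Ω
Parallel: Z = Z₁Z₂/(Z₁+Z₂), |Z| = 2090 Ω, ∠Z = -80.7°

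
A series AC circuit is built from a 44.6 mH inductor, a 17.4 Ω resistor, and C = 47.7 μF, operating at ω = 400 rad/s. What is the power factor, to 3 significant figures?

0.450

X_L = ωL = 17.8 Ω
X_C = 1/(ωC) = 52.4 Ω
Net reactance X = X_L − X_C = -34.6 Ω
Z = 17.4 − j34.6 Ω
|Z| = √(17.4² + 34.6²) = 38.7 Ω
∠Z = arctan(-34.6/17.4) = -63.3°
cos φ = cos(-63.3°) = 0.450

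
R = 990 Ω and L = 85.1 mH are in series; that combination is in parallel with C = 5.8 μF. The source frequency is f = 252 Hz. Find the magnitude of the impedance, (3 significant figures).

110 Ω

ω = 2πf = 1583 rad/s
X_L = ωL = 135 Ω
X_C = 1/(ωC) = 109 Ω
Branch 1 (R+jX_L): Z₁ = 990 + j135 Ω, |Z₁| = 999 Ω
Branch 2 (−jX_C): Z₂ = −j109 Ω
Parallel: Z = Z₁Z₂/(Z₁+Z₂), |Z| = 110 Ω, ∠Z = -83.7°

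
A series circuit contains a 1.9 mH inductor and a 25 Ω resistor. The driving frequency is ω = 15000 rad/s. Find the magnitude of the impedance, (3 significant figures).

X_L = ωL = 28.5 Ω
Z = 25.0 + j28.5 Ω
|Z| = √(25.0² + 28.5²) = 37.9 Ω

37.9 Ω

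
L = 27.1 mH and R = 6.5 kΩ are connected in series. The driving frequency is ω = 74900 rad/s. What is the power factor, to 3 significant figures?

0.955

X_L = ωL = 2030 Ω
Z = 6500 + j2030 Ω
|Z| = √(6500² + 2030²) = 6810 Ω
∠Z = arctan(2030/6500) = 17.3°
cos φ = cos(17.3°) = 0.955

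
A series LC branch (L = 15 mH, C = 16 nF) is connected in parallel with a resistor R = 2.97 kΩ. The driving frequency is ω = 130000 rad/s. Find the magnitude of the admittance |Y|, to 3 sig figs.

X_L = ωL = 1950 Ω
X_C = 1/(ωC) = 481 Ω
Branch 1: Z₁ = R = 2970 Ω
Branch 2 (series LC): Z₂ = j(X_L − X_C) = j1470 Ω
Parallel: Z = Z₁Z₂/(Z₁+Z₂), |Z| = 1320 Ω, ∠Z = 63.7°
|Y| = 1/|Z| = 759 μS

759 μS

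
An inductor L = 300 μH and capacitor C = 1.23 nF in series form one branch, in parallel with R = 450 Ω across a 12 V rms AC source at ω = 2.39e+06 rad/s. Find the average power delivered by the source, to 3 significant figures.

320 mW

X_L = ωL = 717 Ω
X_C = 1/(ωC) = 340 Ω
Branch 1: Z₁ = R = 450 Ω
Branch 2 (series LC): Z₂ = j(X_L − X_C) = j377 Ω
Parallel: Z = Z₁Z₂/(Z₁+Z₂), |Z| = 289 Ω, ∠Z = 50.1°
I = V/|Z| = 41.5 mA
P = VI cos φ = 12 × 0.0415 × cos(50.1°) = 320 mW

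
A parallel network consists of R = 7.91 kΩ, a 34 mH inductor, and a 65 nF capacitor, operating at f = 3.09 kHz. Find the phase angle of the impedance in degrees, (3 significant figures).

63.4°

ω = 2πf = 19420 rad/s
X_L = ωL = 660 Ω
X_C = 1/(ωC) = 792 Ω
Parallel: admittances add. Y = 1/R + 1/(jωL) + jωC
Y = (0.000126 − j0.000253) S
|Y| = 0.000283 S → |Z| = 1/|Y| = 3540 Ω, ∠Z = −∠Y = 63.4°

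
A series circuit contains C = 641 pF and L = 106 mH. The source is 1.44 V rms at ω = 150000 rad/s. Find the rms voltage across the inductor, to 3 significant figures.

X_L = ωL = 15900 Ω
X_C = 1/(ωC) = 10400 Ω
Net reactance X = X_L − X_C = 5500 Ω
Z = j5500 Ω
|Z| = √(0² + 5500²) = 5500 Ω
I = V/|Z| = 262 μA
V_L = I·|Z_L| = 0.000262 × 15900 = 4.16 V

4.16 V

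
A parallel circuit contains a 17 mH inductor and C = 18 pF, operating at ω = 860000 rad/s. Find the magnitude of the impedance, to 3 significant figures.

18900 Ω

X_L = ωL = 14600 Ω
X_C = 1/(ωC) = 64600 Ω
Parallel: admittances add. Y = 1/(jωL) + jωC
Y = (0 − j5.29e-05) S
|Y| = 5.29e-05 S → |Z| = 1/|Y| = 18900 Ω, ∠Z = −∠Y = 90.0°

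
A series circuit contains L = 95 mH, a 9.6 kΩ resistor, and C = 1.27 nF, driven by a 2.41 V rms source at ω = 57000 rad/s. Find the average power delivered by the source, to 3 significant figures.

X_L = ωL = 5420 Ω
X_C = 1/(ωC) = 13800 Ω
Net reactance X = X_L − X_C = -8400 Ω
Z = 9600 − j8400 Ω
|Z| = √(9600² + 8400²) = 12800 Ω
∠Z = arctan(-8400/9600) = -41.2°
I = V/|Z| = 189 μA
P = VI cos φ = 2.41 × 0.000189 × cos(-41.2°) = 343 μW

343 μW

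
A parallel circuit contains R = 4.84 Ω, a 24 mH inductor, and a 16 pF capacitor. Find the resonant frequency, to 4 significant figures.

256.8 kHz

ω₀ = 1/√(LC) = 1/√(0.024 × 1.6e-11) = 1.614e+06 rad/s
f₀ = ω₀/(2π) = 256.8 kHz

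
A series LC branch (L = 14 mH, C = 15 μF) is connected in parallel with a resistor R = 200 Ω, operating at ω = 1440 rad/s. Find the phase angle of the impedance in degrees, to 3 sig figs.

-82.6°

X_L = ωL = 20.2 Ω
X_C = 1/(ωC) = 46.3 Ω
Branch 1: Z₁ = R = 200 Ω
Branch 2 (series LC): Z₂ = j(X_L − X_C) = −j26.1 Ω
Parallel: Z = Z₁Z₂/(Z₁+Z₂), |Z| = 25.9 Ω, ∠Z = -82.6°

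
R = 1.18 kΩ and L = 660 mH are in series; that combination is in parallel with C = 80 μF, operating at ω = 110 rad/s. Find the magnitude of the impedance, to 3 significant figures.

X_L = ωL = 72.6 Ω
X_C = 1/(ωC) = 114 Ω
Branch 1 (R+jX_L): Z₁ = 1180 + j72.6 Ω, |Z₁| = 1180 Ω
Branch 2 (−jX_C): Z₂ = −j114 Ω
Parallel: Z = Z₁Z₂/(Z₁+Z₂), |Z| = 114 Ω, ∠Z = -84.5°

114 Ω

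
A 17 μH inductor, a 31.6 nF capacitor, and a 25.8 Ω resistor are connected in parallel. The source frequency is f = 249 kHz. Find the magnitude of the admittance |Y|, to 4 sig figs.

ω = 2πf = 1.565e+06 rad/s
X_L = ωL = 26.60 Ω
X_C = 1/(ωC) = 20.23 Ω
Parallel: admittances add. Y = 1/R + 1/(jωL) + jωC
Y = (0.03876 + j0.01184) S
|Y| = 0.04053 S → |Z| = 1/|Y| = 24.67 Ω, ∠Z = −∠Y = -16.99°

40.53 mS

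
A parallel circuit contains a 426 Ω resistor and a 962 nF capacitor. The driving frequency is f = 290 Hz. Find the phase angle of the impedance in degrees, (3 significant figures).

ω = 2πf = 1822 rad/s
X_C = 1/(ωC) = 570 Ω
Parallel: admittances add. Y = 1/R + jωC
Y = (0.00235 + j0.00175) S
|Y| = 0.00293 S → |Z| = 1/|Y| = 341 Ω, ∠Z = −∠Y = -36.7°

-36.7°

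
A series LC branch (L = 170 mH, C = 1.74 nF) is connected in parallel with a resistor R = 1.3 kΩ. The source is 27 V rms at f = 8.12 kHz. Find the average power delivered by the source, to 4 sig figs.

560.8 mW

ω = 2πf = 51020 rad/s
X_L = ωL = 8673 Ω
X_C = 1/(ωC) = 11260 Ω
Branch 1: Z₁ = R = 1300 Ω
Branch 2 (series LC): Z₂ = j(X_L − X_C) = −j2591 Ω
Parallel: Z = Z₁Z₂/(Z₁+Z₂), |Z| = 1162 Ω, ∠Z = -26.64°
I = V/|Z| = 23.24 mA
P = VI cos φ = 27 × 0.02324 × cos(-26.64°) = 560.8 mW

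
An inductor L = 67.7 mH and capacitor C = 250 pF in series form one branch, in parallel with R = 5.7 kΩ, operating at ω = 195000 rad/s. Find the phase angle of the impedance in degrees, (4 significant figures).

-37.94°

X_L = ωL = 13200 Ω
X_C = 1/(ωC) = 20510 Ω
Branch 1: Z₁ = R = 5700 Ω
Branch 2 (series LC): Z₂ = j(X_L − X_C) = −j7311 Ω
Parallel: Z = Z₁Z₂/(Z₁+Z₂), |Z| = 4495 Ω, ∠Z = -37.94°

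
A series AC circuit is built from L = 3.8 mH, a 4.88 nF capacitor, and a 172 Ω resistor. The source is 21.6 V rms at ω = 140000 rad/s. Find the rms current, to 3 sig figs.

22.8 mA

X_L = ωL = 532 Ω
X_C = 1/(ωC) = 1460 Ω
Net reactance X = X_L − X_C = -932 Ω
Z = 172 − j932 Ω
|Z| = √(172² + 932²) = 947 Ω
I = V/|Z| = 21.6/947 = 22.8 mA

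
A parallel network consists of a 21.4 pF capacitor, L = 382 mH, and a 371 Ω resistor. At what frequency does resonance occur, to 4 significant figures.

ω₀ = 1/√(LC) = 1/√(0.382 × 2.14e-11) = 349800 rad/s
f₀ = ω₀/(2π) = 55.66 kHz

55.66 kHz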